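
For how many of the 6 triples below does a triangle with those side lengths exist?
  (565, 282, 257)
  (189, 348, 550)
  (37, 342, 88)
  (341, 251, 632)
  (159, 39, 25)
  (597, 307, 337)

(257,282,565): 257+282 ≤ 565 → not valid
(189,348,550): 189+348 ≤ 550 → not valid
(37,88,342): 37+88 ≤ 342 → not valid
(251,341,632): 251+341 ≤ 632 → not valid
(25,39,159): 25+39 ≤ 159 → not valid
(307,337,597): 307+337 > 597 → valid
1 of the 6 triples forms a triangle.

1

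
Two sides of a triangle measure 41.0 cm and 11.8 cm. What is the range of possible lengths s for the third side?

29.2 < s < 52.8

By the triangle inequality, s must be less than 41.0 + 11.8 = 52.8 and greater than |41.0 − 11.8| = 29.2.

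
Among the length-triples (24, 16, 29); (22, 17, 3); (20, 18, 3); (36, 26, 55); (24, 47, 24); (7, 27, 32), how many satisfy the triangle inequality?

(16,24,29): 16+24 > 29 → valid
(3,17,22): 3+17 ≤ 22 → not valid
(3,18,20): 3+18 > 20 → valid
(26,36,55): 26+36 > 55 → valid
(24,24,47): 24+24 > 47 → valid
(7,27,32): 7+27 > 32 → valid
5 of the 6 triples form a triangle.

5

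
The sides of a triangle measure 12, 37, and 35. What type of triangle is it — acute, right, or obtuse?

Compare the square of the longest side to the sum of squares of the other two: 12² + 35² = 1369 = 37².

right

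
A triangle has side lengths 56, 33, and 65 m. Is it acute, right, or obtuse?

right

Compare the square of the longest side to the sum of squares of the other two: 33² + 56² = 4225 = 65².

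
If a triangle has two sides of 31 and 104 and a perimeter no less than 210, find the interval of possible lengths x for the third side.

75 ≤ x < 135

Triangle inequality alone gives 73 < x < 135.
The perimeter condition gives x ≥ 210 − 31 − 104 = 75.
Intersecting the two: 75 ≤ x < 135.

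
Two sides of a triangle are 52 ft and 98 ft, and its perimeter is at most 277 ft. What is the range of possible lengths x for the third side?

Triangle inequality alone gives 46 < x < 150.
The perimeter condition gives x ≤ 277 − 52 − 98 = 127.
Intersecting the two: 46 < x ≤ 127.

46 < x ≤ 127 ft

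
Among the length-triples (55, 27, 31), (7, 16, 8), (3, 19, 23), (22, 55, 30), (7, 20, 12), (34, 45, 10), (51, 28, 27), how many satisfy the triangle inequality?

(27,31,55): 27+31 > 55 → valid
(7,8,16): 7+8 ≤ 16 → not valid
(3,19,23): 3+19 ≤ 23 → not valid
(22,30,55): 22+30 ≤ 55 → not valid
(7,12,20): 7+12 ≤ 20 → not valid
(10,34,45): 10+34 ≤ 45 → not valid
(27,28,51): 27+28 > 51 → valid
2 of the 7 triples form a triangle.

2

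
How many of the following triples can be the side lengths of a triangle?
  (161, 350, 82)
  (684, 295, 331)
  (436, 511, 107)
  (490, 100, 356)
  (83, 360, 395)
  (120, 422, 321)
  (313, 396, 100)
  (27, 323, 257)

(82,161,350): 82+161 ≤ 350 → not valid
(295,331,684): 295+331 ≤ 684 → not valid
(107,436,511): 107+436 > 511 → valid
(100,356,490): 100+356 ≤ 490 → not valid
(83,360,395): 83+360 > 395 → valid
(120,321,422): 120+321 > 422 → valid
(100,313,396): 100+313 > 396 → valid
(27,257,323): 27+257 ≤ 323 → not valid
4 of the 8 triples form a triangle.

4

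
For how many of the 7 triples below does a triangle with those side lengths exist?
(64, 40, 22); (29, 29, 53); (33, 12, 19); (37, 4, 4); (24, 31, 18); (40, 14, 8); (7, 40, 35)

(22,40,64): 22+40 ≤ 64 → not valid
(29,29,53): 29+29 > 53 → valid
(12,19,33): 12+19 ≤ 33 → not valid
(4,4,37): 4+4 ≤ 37 → not valid
(18,24,31): 18+24 > 31 → valid
(8,14,40): 8+14 ≤ 40 → not valid
(7,35,40): 7+35 > 40 → valid
3 of the 7 triples form a triangle.

3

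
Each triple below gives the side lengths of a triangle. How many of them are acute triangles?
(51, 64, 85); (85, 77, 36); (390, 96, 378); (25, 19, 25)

(51,64,85): 51²+64² = 6697 < 7225 = 85² → obtuse
(85,77,36): 36²+77² = 7225 = 85² → right
(390,96,378): 96²+378² = 152100 = 390² → right
(25,19,25): 19²+25² = 986 > 625 = 25² → acute
1 of the 4 is acute.

1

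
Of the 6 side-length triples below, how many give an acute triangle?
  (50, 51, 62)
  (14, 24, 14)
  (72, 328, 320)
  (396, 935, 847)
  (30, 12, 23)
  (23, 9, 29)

(50,51,62): 50²+51² = 5101 > 3844 = 62² → acute
(14,24,14): 14²+14² = 392 < 576 = 24² → obtuse
(72,328,320): 72²+320² = 107584 = 328² → right
(396,935,847): 396²+847² = 874225 = 935² → right
(30,12,23): 12²+23² = 673 < 900 = 30² → obtuse
(23,9,29): 9²+23² = 610 < 841 = 29² → obtuse
1 of the 6 is acute.

1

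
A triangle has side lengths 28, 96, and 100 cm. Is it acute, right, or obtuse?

Compare the square of the longest side to the sum of squares of the other two: 28² + 96² = 10000 = 100².

right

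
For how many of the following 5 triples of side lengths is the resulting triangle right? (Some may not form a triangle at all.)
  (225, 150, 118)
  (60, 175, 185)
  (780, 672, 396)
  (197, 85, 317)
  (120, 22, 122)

3

(225,150,118): 118²+150² = 36424 < 50625 = 225² → obtuse
(60,175,185): 60²+175² = 34225 = 185² → right
(780,672,396): 396²+672² = 608400 = 780² → right
(197,85,317): 85+197 ≤ 317, not a triangle
(120,22,122): 22²+120² = 14884 = 122² → right
3 of the 5 are right.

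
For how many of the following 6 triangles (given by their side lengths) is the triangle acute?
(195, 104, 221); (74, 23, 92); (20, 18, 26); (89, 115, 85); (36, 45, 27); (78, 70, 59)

(195,104,221): 104²+195² = 48841 = 221² → right
(74,23,92): 23²+74² = 6005 < 8464 = 92² → obtuse
(20,18,26): 18²+20² = 724 > 676 = 26² → acute
(89,115,85): 85²+89² = 15146 > 13225 = 115² → acute
(36,45,27): 27²+36² = 2025 = 45² → right
(78,70,59): 59²+70² = 8381 > 6084 = 78² → acute
3 of the 6 are acute.

3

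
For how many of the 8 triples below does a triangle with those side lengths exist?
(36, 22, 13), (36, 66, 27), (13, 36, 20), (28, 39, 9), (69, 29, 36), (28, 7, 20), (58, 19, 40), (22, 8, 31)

(13,22,36): 13+22 ≤ 36 → not valid
(27,36,66): 27+36 ≤ 66 → not valid
(13,20,36): 13+20 ≤ 36 → not valid
(9,28,39): 9+28 ≤ 39 → not valid
(29,36,69): 29+36 ≤ 69 → not valid
(7,20,28): 7+20 ≤ 28 → not valid
(19,40,58): 19+40 > 58 → valid
(8,22,31): 8+22 ≤ 31 → not valid
1 of the 8 triples forms a triangle.

1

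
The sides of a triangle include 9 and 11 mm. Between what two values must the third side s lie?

By the triangle inequality, s must be less than 9 + 11 = 20 and greater than |9 − 11| = 2.

2 < s < 20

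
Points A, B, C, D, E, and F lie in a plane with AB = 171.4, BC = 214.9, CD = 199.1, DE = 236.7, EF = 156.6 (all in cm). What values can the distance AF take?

0 ≤ AF ≤ 978.7 cm

The maximum is all hops collinear in one direction: 171.4 + 214.9 + 199.1 + 236.7 + 156.6 = 978.7.
The longest hop is 236.7; the others sum to 742.0. Since 236.7 ≤ 742.0, the path can fold back on itself completely, so the minimum distance is 0.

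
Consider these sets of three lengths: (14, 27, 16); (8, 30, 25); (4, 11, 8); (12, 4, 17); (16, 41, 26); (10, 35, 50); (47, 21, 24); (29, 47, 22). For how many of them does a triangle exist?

(14,16,27): 14+16 > 27 → valid
(8,25,30): 8+25 > 30 → valid
(4,8,11): 4+8 > 11 → valid
(4,12,17): 4+12 ≤ 17 → not valid
(16,26,41): 16+26 > 41 → valid
(10,35,50): 10+35 ≤ 50 → not valid
(21,24,47): 21+24 ≤ 47 → not valid
(22,29,47): 22+29 > 47 → valid
5 of the 8 triples form a triangle.

5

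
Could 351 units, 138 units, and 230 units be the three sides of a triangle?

Yes

The longest side is 351, and the other two sum to 368.
Since 368 > 351, the triangle inequality holds.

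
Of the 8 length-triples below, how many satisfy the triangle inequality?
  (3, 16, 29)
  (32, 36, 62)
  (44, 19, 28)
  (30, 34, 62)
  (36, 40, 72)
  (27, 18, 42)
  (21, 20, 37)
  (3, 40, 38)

(3,16,29): 3+16 ≤ 29 → not valid
(32,36,62): 32+36 > 62 → valid
(19,28,44): 19+28 > 44 → valid
(30,34,62): 30+34 > 62 → valid
(36,40,72): 36+40 > 72 → valid
(18,27,42): 18+27 > 42 → valid
(20,21,37): 20+21 > 37 → valid
(3,38,40): 3+38 > 40 → valid
7 of the 8 triples form a triangle.

7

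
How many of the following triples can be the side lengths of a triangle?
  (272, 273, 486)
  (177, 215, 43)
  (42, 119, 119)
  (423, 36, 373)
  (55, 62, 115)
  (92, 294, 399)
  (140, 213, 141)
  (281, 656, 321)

5

(272,273,486): 272+273 > 486 → valid
(43,177,215): 43+177 > 215 → valid
(42,119,119): 42+119 > 119 → valid
(36,373,423): 36+373 ≤ 423 → not valid
(55,62,115): 55+62 > 115 → valid
(92,294,399): 92+294 ≤ 399 → not valid
(140,141,213): 140+141 > 213 → valid
(281,321,656): 281+321 ≤ 656 → not valid
5 of the 8 triples form a triangle.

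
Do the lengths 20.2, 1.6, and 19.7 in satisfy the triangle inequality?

The longest side is 20.2, and the other two sum to 21.3.
Since 21.3 > 20.2, the triangle inequality holds.

Yes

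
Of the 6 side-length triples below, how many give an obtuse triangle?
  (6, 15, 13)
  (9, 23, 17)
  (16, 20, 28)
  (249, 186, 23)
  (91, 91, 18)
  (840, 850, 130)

(6,15,13): 6²+13² = 205 < 225 = 15² → obtuse
(9,23,17): 9²+17² = 370 < 529 = 23² → obtuse
(16,20,28): 16²+20² = 656 < 784 = 28² → obtuse
(249,186,23): 23+186 ≤ 249, not a triangle
(91,91,18): 18²+91² = 8605 > 8281 = 91² → acute
(840,850,130): 130²+840² = 722500 = 850² → right
3 of the 6 are obtuse.

3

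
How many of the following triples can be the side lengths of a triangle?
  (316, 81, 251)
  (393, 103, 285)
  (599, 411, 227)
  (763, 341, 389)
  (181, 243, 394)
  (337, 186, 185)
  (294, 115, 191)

5

(81,251,316): 81+251 > 316 → valid
(103,285,393): 103+285 ≤ 393 → not valid
(227,411,599): 227+411 > 599 → valid
(341,389,763): 341+389 ≤ 763 → not valid
(181,243,394): 181+243 > 394 → valid
(185,186,337): 185+186 > 337 → valid
(115,191,294): 115+191 > 294 → valid
5 of the 7 triples form a triangle.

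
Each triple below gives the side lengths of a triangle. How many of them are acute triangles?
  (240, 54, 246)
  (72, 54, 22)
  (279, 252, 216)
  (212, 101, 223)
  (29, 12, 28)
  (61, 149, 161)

(240,54,246): 54²+240² = 60516 = 246² → right
(72,54,22): 22²+54² = 3400 < 5184 = 72² → obtuse
(279,252,216): 216²+252² = 110160 > 77841 = 279² → acute
(212,101,223): 101²+212² = 55145 > 49729 = 223² → acute
(29,12,28): 12²+28² = 928 > 841 = 29² → acute
(61,149,161): 61²+149² = 25922 > 25921 = 161² → acute
4 of the 6 are acute.

4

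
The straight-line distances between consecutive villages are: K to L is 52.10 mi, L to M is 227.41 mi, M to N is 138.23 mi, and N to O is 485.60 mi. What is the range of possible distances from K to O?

The maximum is all hops collinear in one direction: 52.10 + 227.41 + 138.23 + 485.60 = 903.34.
The longest hop is 485.60; the others sum to 417.74. Folding the others back against it leaves at least 485.60 − 417.74 = 67.86.

67.86 ≤ KO ≤ 903.34 mi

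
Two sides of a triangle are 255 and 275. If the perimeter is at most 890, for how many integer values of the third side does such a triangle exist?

Triangle inequality: 20 < x < 530. Perimeter ≤ 890 gives x ≤ 890 − 255 − 275 = 360.
So 20 < x ≤ 360; integers 21 through 360: 340 values.

340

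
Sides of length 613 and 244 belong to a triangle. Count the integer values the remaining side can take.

487

The third side lies in the open interval (369, 857).
Integers from 370 to 856 inclusive: 856 − 370 + 1 = 487.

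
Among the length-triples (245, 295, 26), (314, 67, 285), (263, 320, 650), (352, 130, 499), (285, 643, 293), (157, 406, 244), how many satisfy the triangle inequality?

(26,245,295): 26+245 ≤ 295 → not valid
(67,285,314): 67+285 > 314 → valid
(263,320,650): 263+320 ≤ 650 → not valid
(130,352,499): 130+352 ≤ 499 → not valid
(285,293,643): 285+293 ≤ 643 → not valid
(157,244,406): 157+244 ≤ 406 → not valid
1 of the 6 triples forms a triangle.

1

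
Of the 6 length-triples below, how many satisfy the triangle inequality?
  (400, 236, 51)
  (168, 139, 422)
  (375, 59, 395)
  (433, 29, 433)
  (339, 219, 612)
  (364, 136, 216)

2

(51,236,400): 51+236 ≤ 400 → not valid
(139,168,422): 139+168 ≤ 422 → not valid
(59,375,395): 59+375 > 395 → valid
(29,433,433): 29+433 > 433 → valid
(219,339,612): 219+339 ≤ 612 → not valid
(136,216,364): 136+216 ≤ 364 → not valid
2 of the 6 triples form a triangle.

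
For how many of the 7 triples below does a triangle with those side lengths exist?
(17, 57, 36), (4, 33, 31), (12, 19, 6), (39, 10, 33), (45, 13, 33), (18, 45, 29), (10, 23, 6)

4

(17,36,57): 17+36 ≤ 57 → not valid
(4,31,33): 4+31 > 33 → valid
(6,12,19): 6+12 ≤ 19 → not valid
(10,33,39): 10+33 > 39 → valid
(13,33,45): 13+33 > 45 → valid
(18,29,45): 18+29 > 45 → valid
(6,10,23): 6+10 ≤ 23 → not valid
4 of the 7 triples form a triangle.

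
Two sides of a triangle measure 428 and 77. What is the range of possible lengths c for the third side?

351 < c < 505

By the triangle inequality, c must be less than 428 + 77 = 505 and greater than |428 − 77| = 351.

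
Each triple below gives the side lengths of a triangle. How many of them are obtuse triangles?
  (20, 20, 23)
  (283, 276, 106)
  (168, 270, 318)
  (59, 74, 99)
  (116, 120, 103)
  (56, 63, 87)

(20,20,23): 20²+20² = 800 > 529 = 23² → acute
(283,276,106): 106²+276² = 87412 > 80089 = 283² → acute
(168,270,318): 168²+270² = 101124 = 318² → right
(59,74,99): 59²+74² = 8957 < 9801 = 99² → obtuse
(116,120,103): 103²+116² = 24065 > 14400 = 120² → acute
(56,63,87): 56²+63² = 7105 < 7569 = 87² → obtuse
2 of the 6 are obtuse.

2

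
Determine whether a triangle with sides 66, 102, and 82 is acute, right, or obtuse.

acute

Compare the square of the longest side to the sum of squares of the other two: 66² + 82² = 11080 > 10404 = 102².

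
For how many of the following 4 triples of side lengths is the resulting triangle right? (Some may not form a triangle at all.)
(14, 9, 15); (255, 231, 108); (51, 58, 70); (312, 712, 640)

2

(14,9,15): 9²+14² = 277 > 225 = 15² → acute
(255,231,108): 108²+231² = 65025 = 255² → right
(51,58,70): 51²+58² = 5965 > 4900 = 70² → acute
(312,712,640): 312²+640² = 506944 = 712² → right
2 of the 4 are right.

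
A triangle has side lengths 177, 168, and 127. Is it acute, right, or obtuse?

acute

Compare the square of the longest side to the sum of squares of the other two: 127² + 168² = 44353 > 31329 = 177².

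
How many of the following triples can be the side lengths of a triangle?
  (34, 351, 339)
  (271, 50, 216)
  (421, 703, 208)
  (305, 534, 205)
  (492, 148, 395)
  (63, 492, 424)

(34,339,351): 34+339 > 351 → valid
(50,216,271): 50+216 ≤ 271 → not valid
(208,421,703): 208+421 ≤ 703 → not valid
(205,305,534): 205+305 ≤ 534 → not valid
(148,395,492): 148+395 > 492 → valid
(63,424,492): 63+424 ≤ 492 → not valid
2 of the 6 triples form a triangle.

2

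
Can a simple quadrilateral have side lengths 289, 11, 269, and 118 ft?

Yes

A quadrilateral exists iff every side is shorter than the sum of the others — equivalently, the longest side is less than the sum of the rest.
Longest side 289 < 398 (sum of the remaining 3), so yes.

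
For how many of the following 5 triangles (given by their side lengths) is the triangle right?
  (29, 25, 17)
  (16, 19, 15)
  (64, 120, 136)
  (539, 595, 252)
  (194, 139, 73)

(29,25,17): 17²+25² = 914 > 841 = 29² → acute
(16,19,15): 15²+16² = 481 > 361 = 19² → acute
(64,120,136): 64²+120² = 18496 = 136² → right
(539,595,252): 252²+539² = 354025 = 595² → right
(194,139,73): 73²+139² = 24650 < 37636 = 194² → obtuse
2 of the 5 are right.

2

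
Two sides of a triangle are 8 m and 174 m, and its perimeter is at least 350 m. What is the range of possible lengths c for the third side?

168 ≤ c < 182

Triangle inequality alone gives 166 < c < 182.
The perimeter condition gives c ≥ 350 − 8 − 174 = 168.
Intersecting the two: 168 ≤ c < 182.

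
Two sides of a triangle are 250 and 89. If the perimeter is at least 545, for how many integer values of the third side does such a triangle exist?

133

Triangle inequality: 161 < x < 339. Perimeter ≥ 545 gives x ≥ 545 − 250 − 89 = 206.
So 206 ≤ x < 339; integers 206 through 338: 133 values.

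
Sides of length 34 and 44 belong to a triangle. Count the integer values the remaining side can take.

67

The third side lies in the open interval (10, 78).
Integers from 11 to 77 inclusive: 77 − 11 + 1 = 67.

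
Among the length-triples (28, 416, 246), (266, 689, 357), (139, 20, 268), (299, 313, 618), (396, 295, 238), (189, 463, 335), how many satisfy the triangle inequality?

(28,246,416): 28+246 ≤ 416 → not valid
(266,357,689): 266+357 ≤ 689 → not valid
(20,139,268): 20+139 ≤ 268 → not valid
(299,313,618): 299+313 ≤ 618 → not valid
(238,295,396): 238+295 > 396 → valid
(189,335,463): 189+335 > 463 → valid
2 of the 6 triples form a triangle.

2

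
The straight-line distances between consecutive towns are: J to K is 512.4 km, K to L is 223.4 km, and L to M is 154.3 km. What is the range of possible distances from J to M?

134.7 ≤ JM ≤ 890.1 km

The maximum is all hops collinear in one direction: 512.4 + 223.4 + 154.3 = 890.1.
The longest hop is 512.4; the others sum to 377.7. Folding the others back against it leaves at least 512.4 − 377.7 = 134.7.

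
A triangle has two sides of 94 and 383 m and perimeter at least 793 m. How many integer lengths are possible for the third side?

161

Triangle inequality: 289 < x < 477. Perimeter ≥ 793 gives x ≥ 793 − 94 − 383 = 316.
So 316 ≤ x < 477; integers 316 through 476: 161 values.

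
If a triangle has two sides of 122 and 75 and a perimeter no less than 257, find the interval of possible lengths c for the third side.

Triangle inequality alone gives 47 < c < 197.
The perimeter condition gives c ≥ 257 − 122 − 75 = 60.
Intersecting the two: 60 ≤ c < 197.

60 ≤ c < 197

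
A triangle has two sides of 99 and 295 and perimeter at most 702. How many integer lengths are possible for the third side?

Triangle inequality: 196 < x < 394. Perimeter ≤ 702 gives x ≤ 702 − 99 − 295 = 308.
So 196 < x ≤ 308; integers 197 through 308: 112 values.

112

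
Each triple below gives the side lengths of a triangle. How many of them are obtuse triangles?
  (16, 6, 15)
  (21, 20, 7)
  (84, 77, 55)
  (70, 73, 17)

(16,6,15): 6²+15² = 261 > 256 = 16² → acute
(21,20,7): 7²+20² = 449 > 441 = 21² → acute
(84,77,55): 55²+77² = 8954 > 7056 = 84² → acute
(70,73,17): 17²+70² = 5189 < 5329 = 73² → obtuse
1 of the 4 is obtuse.

1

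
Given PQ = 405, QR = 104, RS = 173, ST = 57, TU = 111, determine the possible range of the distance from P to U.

0 ≤ PU ≤ 850

The maximum is all hops collinear in one direction: 405 + 104 + 173 + 57 + 111 = 850.
The longest hop is 405; the others sum to 445. Since 405 ≤ 445, the path can fold back on itself completely, so the minimum distance is 0.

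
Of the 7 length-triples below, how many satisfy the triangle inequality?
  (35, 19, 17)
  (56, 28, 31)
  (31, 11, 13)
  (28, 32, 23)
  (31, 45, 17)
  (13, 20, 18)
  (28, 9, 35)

6

(17,19,35): 17+19 > 35 → valid
(28,31,56): 28+31 > 56 → valid
(11,13,31): 11+13 ≤ 31 → not valid
(23,28,32): 23+28 > 32 → valid
(17,31,45): 17+31 > 45 → valid
(13,18,20): 13+18 > 20 → valid
(9,28,35): 9+28 > 35 → valid
6 of the 7 triples form a triangle.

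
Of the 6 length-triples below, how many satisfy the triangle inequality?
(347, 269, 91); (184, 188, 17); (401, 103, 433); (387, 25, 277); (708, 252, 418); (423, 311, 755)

(91,269,347): 91+269 > 347 → valid
(17,184,188): 17+184 > 188 → valid
(103,401,433): 103+401 > 433 → valid
(25,277,387): 25+277 ≤ 387 → not valid
(252,418,708): 252+418 ≤ 708 → not valid
(311,423,755): 311+423 ≤ 755 → not valid
3 of the 6 triples form a triangle.

3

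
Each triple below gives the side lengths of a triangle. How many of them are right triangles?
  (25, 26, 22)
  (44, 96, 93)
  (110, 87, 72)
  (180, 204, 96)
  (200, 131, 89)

(25,26,22): 22²+25² = 1109 > 676 = 26² → acute
(44,96,93): 44²+93² = 10585 > 9216 = 96² → acute
(110,87,72): 72²+87² = 12753 > 12100 = 110² → acute
(180,204,96): 96²+180² = 41616 = 204² → right
(200,131,89): 89²+131² = 25082 < 40000 = 200² → obtuse
1 of the 5 is right.

1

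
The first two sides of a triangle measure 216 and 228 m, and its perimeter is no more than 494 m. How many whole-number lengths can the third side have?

Triangle inequality: 12 < x < 444. Perimeter ≤ 494 gives x ≤ 494 − 216 − 228 = 50.
So 12 < x ≤ 50; integers 13 through 50: 38 values.

38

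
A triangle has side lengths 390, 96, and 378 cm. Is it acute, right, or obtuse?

Compare the square of the longest side to the sum of squares of the other two: 96² + 378² = 152100 = 390².

right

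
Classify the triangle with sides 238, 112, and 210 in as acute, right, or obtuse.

right

Compare the square of the longest side to the sum of squares of the other two: 112² + 210² = 56644 = 238².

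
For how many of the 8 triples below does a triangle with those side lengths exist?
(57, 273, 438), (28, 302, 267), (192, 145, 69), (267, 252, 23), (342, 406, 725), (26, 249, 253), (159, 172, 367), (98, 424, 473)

(57,273,438): 57+273 ≤ 438 → not valid
(28,267,302): 28+267 ≤ 302 → not valid
(69,145,192): 69+145 > 192 → valid
(23,252,267): 23+252 > 267 → valid
(342,406,725): 342+406 > 725 → valid
(26,249,253): 26+249 > 253 → valid
(159,172,367): 159+172 ≤ 367 → not valid
(98,424,473): 98+424 > 473 → valid
5 of the 8 triples form a triangle.

5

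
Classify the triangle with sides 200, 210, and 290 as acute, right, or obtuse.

right

Compare the square of the longest side to the sum of squares of the other two: 200² + 210² = 84100 = 290².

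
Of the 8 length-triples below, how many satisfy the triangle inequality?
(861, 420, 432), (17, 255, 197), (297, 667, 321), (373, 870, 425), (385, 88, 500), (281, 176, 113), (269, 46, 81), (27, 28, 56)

(420,432,861): 420+432 ≤ 861 → not valid
(17,197,255): 17+197 ≤ 255 → not valid
(297,321,667): 297+321 ≤ 667 → not valid
(373,425,870): 373+425 ≤ 870 → not valid
(88,385,500): 88+385 ≤ 500 → not valid
(113,176,281): 113+176 > 281 → valid
(46,81,269): 46+81 ≤ 269 → not valid
(27,28,56): 27+28 ≤ 56 → not valid
1 of the 8 triples forms a triangle.

1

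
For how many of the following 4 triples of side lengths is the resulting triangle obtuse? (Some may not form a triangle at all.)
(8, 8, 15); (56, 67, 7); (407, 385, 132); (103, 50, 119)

(8,8,15): 8²+8² = 128 < 225 = 15² → obtuse
(56,67,7): 7+56 ≤ 67, not a triangle
(407,385,132): 132²+385² = 165649 = 407² → right
(103,50,119): 50²+103² = 13109 < 14161 = 119² → obtuse
2 of the 4 are obtuse.

2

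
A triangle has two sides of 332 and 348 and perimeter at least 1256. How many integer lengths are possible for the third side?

Triangle inequality: 16 < x < 680. Perimeter ≥ 1256 gives x ≥ 1256 − 332 − 348 = 576.
So 576 ≤ x < 680; integers 576 through 679: 104 values.

104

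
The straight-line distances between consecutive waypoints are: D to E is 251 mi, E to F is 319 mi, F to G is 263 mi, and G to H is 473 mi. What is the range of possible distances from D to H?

The maximum is all hops collinear in one direction: 251 + 319 + 263 + 473 = 1306.
The longest hop is 473; the others sum to 833. Since 473 ≤ 833, the path can fold back on itself completely, so the minimum distance is 0.

0 ≤ DH ≤ 1306 mi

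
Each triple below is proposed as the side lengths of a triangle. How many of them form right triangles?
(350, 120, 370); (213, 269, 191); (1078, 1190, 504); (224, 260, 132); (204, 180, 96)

4

(350,120,370): 120²+350² = 136900 = 370² → right
(213,269,191): 191²+213² = 81850 > 72361 = 269² → acute
(1078,1190,504): 504²+1078² = 1416100 = 1190² → right
(224,260,132): 132²+224² = 67600 = 260² → right
(204,180,96): 96²+180² = 41616 = 204² → right
4 of the 5 are right.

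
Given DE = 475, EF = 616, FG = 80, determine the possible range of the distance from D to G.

The maximum is all hops collinear in one direction: 475 + 616 + 80 = 1171.
The longest hop is 616; the others sum to 555. Folding the others back against it leaves at least 616 − 555 = 61.

61 ≤ DG ≤ 1171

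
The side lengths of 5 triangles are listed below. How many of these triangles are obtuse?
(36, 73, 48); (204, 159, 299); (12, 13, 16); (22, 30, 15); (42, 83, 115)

(36,73,48): 36²+48² = 3600 < 5329 = 73² → obtuse
(204,159,299): 159²+204² = 66897 < 89401 = 299² → obtuse
(12,13,16): 12²+13² = 313 > 256 = 16² → acute
(22,30,15): 15²+22² = 709 < 900 = 30² → obtuse
(42,83,115): 42²+83² = 8653 < 13225 = 115² → obtuse
4 of the 5 are obtuse.

4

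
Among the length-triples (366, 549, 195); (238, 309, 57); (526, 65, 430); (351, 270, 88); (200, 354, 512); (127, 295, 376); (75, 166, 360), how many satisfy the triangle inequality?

4

(195,366,549): 195+366 > 549 → valid
(57,238,309): 57+238 ≤ 309 → not valid
(65,430,526): 65+430 ≤ 526 → not valid
(88,270,351): 88+270 > 351 → valid
(200,354,512): 200+354 > 512 → valid
(127,295,376): 127+295 > 376 → valid
(75,166,360): 75+166 ≤ 360 → not valid
4 of the 7 triples form a triangle.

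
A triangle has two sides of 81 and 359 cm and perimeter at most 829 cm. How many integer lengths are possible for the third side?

111

Triangle inequality: 278 < x < 440. Perimeter ≤ 829 gives x ≤ 829 − 81 − 359 = 389.
So 278 < x ≤ 389; integers 279 through 389: 111 values.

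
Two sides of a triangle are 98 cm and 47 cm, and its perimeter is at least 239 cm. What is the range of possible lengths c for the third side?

94 ≤ c < 145

Triangle inequality alone gives 51 < c < 145.
The perimeter condition gives c ≥ 239 − 98 − 47 = 94.
Intersecting the two: 94 ≤ c < 145.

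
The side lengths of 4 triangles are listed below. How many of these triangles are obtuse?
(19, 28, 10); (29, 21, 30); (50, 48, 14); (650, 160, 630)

(19,28,10): 10²+19² = 461 < 784 = 28² → obtuse
(29,21,30): 21²+29² = 1282 > 900 = 30² → acute
(50,48,14): 14²+48² = 2500 = 50² → right
(650,160,630): 160²+630² = 422500 = 650² → right
1 of the 4 is obtuse.

1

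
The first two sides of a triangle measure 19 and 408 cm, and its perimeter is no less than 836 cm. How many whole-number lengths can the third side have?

18

Triangle inequality: 389 < x < 427. Perimeter ≥ 836 gives x ≥ 836 − 19 − 408 = 409.
So 409 ≤ x < 427; integers 409 through 426: 18 values.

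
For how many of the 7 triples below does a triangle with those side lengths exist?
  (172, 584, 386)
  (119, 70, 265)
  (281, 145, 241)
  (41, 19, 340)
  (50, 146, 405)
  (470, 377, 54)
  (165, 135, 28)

1

(172,386,584): 172+386 ≤ 584 → not valid
(70,119,265): 70+119 ≤ 265 → not valid
(145,241,281): 145+241 > 281 → valid
(19,41,340): 19+41 ≤ 340 → not valid
(50,146,405): 50+146 ≤ 405 → not valid
(54,377,470): 54+377 ≤ 470 → not valid
(28,135,165): 28+135 ≤ 165 → not valid
1 of the 7 triples forms a triangle.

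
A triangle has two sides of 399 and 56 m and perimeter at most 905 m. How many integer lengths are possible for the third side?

Triangle inequality: 343 < x < 455. Perimeter ≤ 905 gives x ≤ 905 − 399 − 56 = 450.
So 343 < x ≤ 450; integers 344 through 450: 107 values.

107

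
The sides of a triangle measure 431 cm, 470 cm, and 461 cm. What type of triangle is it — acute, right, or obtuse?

acute

Compare the square of the longest side to the sum of squares of the other two: 431² + 461² = 398282 > 220900 = 470².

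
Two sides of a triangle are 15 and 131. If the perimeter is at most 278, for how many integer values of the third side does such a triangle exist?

Triangle inequality: 116 < x < 146. Perimeter ≤ 278 gives x ≤ 278 − 15 − 131 = 132.
So 116 < x ≤ 132; integers 117 through 132: 16 values.

16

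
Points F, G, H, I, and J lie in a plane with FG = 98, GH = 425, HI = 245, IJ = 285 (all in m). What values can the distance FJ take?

0 ≤ FJ ≤ 1053 m

The maximum is all hops collinear in one direction: 98 + 425 + 245 + 285 = 1053.
The longest hop is 425; the others sum to 628. Since 425 ≤ 628, the path can fold back on itself completely, so the minimum distance is 0.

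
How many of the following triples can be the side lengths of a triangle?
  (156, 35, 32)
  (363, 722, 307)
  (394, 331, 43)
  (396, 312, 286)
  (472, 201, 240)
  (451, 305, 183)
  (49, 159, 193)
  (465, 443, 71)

(32,35,156): 32+35 ≤ 156 → not valid
(307,363,722): 307+363 ≤ 722 → not valid
(43,331,394): 43+331 ≤ 394 → not valid
(286,312,396): 286+312 > 396 → valid
(201,240,472): 201+240 ≤ 472 → not valid
(183,305,451): 183+305 > 451 → valid
(49,159,193): 49+159 > 193 → valid
(71,443,465): 71+443 > 465 → valid
4 of the 8 triples form a triangle.

4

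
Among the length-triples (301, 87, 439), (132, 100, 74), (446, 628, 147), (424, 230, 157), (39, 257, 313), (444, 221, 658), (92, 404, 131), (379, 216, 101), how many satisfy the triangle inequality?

2

(87,301,439): 87+301 ≤ 439 → not valid
(74,100,132): 74+100 > 132 → valid
(147,446,628): 147+446 ≤ 628 → not valid
(157,230,424): 157+230 ≤ 424 → not valid
(39,257,313): 39+257 ≤ 313 → not valid
(221,444,658): 221+444 > 658 → valid
(92,131,404): 92+131 ≤ 404 → not valid
(101,216,379): 101+216 ≤ 379 → not valid
2 of the 8 triples form a triangle.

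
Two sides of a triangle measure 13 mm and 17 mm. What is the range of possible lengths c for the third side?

4 < c < 30

By the triangle inequality, c must be less than 13 + 17 = 30 and greater than |13 − 17| = 4.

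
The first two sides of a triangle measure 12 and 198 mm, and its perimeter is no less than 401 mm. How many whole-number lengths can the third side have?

19

Triangle inequality: 186 < x < 210. Perimeter ≥ 401 gives x ≥ 401 − 12 − 198 = 191.
So 191 ≤ x < 210; integers 191 through 209: 19 values.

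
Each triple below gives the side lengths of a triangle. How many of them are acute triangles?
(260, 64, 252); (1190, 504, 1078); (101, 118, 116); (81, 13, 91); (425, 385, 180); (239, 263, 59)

1

(260,64,252): 64²+252² = 67600 = 260² → right
(1190,504,1078): 504²+1078² = 1416100 = 1190² → right
(101,118,116): 101²+116² = 23657 > 13924 = 118² → acute
(81,13,91): 13²+81² = 6730 < 8281 = 91² → obtuse
(425,385,180): 180²+385² = 180625 = 425² → right
(239,263,59): 59²+239² = 60602 < 69169 = 263² → obtuse
1 of the 6 is acute.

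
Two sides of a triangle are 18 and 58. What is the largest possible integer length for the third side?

75

The third side must be strictly less than 18 + 58 = 76.
The largest integer below 76 is 75.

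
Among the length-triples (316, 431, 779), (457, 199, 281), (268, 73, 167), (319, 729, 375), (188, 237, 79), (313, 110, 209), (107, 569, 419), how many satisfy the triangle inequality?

3

(316,431,779): 316+431 ≤ 779 → not valid
(199,281,457): 199+281 > 457 → valid
(73,167,268): 73+167 ≤ 268 → not valid
(319,375,729): 319+375 ≤ 729 → not valid
(79,188,237): 79+188 > 237 → valid
(110,209,313): 110+209 > 313 → valid
(107,419,569): 107+419 ≤ 569 → not valid
3 of the 7 triples form a triangle.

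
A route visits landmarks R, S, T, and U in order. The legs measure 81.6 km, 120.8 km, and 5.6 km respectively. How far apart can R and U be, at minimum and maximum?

The maximum is all hops collinear in one direction: 81.6 + 120.8 + 5.6 = 208.0.
The longest hop is 120.8; the others sum to 87.2. Folding the others back against it leaves at least 120.8 − 87.2 = 33.6.

33.6 ≤ RU ≤ 208.0 km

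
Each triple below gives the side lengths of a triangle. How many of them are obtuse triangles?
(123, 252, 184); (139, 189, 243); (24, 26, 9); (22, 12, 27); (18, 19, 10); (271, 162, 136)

(123,252,184): 123²+184² = 48985 < 63504 = 252² → obtuse
(139,189,243): 139²+189² = 55042 < 59049 = 243² → obtuse
(24,26,9): 9²+24² = 657 < 676 = 26² → obtuse
(22,12,27): 12²+22² = 628 < 729 = 27² → obtuse
(18,19,10): 10²+18² = 424 > 361 = 19² → acute
(271,162,136): 136²+162² = 44740 < 73441 = 271² → obtuse
5 of the 6 are obtuse.

5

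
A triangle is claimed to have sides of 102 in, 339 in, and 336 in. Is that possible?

The longest side is 339, and the other two sum to 438.
Since 438 > 339, the triangle inequality holds.

Yes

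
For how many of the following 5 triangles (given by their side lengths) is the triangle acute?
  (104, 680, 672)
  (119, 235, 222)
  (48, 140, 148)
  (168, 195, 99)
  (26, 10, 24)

1

(104,680,672): 104²+672² = 462400 = 680² → right
(119,235,222): 119²+222² = 63445 > 55225 = 235² → acute
(48,140,148): 48²+140² = 21904 = 148² → right
(168,195,99): 99²+168² = 38025 = 195² → right
(26,10,24): 10²+24² = 676 = 26² → right
1 of the 5 is acute.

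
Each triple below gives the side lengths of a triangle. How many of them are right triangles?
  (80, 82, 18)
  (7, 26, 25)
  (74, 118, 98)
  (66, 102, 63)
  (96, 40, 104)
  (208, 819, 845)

(80,82,18): 18²+80² = 6724 = 82² → right
(7,26,25): 7²+25² = 674 < 676 = 26² → obtuse
(74,118,98): 74²+98² = 15080 > 13924 = 118² → acute
(66,102,63): 63²+66² = 8325 < 10404 = 102² → obtuse
(96,40,104): 40²+96² = 10816 = 104² → right
(208,819,845): 208²+819² = 714025 = 845² → right
3 of the 6 are right.

3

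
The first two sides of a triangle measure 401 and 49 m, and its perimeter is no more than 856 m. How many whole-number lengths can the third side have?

54

Triangle inequality: 352 < x < 450. Perimeter ≤ 856 gives x ≤ 856 − 401 − 49 = 406.
So 352 < x ≤ 406; integers 353 through 406: 54 values.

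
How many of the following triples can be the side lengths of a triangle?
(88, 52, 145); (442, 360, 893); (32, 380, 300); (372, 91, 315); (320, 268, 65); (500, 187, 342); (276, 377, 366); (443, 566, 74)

4

(52,88,145): 52+88 ≤ 145 → not valid
(360,442,893): 360+442 ≤ 893 → not valid
(32,300,380): 32+300 ≤ 380 → not valid
(91,315,372): 91+315 > 372 → valid
(65,268,320): 65+268 > 320 → valid
(187,342,500): 187+342 > 500 → valid
(276,366,377): 276+366 > 377 → valid
(74,443,566): 74+443 ≤ 566 → not valid
4 of the 8 triples form a triangle.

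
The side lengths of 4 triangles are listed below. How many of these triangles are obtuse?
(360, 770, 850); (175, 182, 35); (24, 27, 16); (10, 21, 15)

2

(360,770,850): 360²+770² = 722500 = 850² → right
(175,182,35): 35²+175² = 31850 < 33124 = 182² → obtuse
(24,27,16): 16²+24² = 832 > 729 = 27² → acute
(10,21,15): 10²+15² = 325 < 441 = 21² → obtuse
2 of the 4 are obtuse.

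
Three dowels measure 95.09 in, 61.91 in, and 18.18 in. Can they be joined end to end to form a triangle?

No

The longest side is 95.09, but the other two sum to only 80.09.
80.09 < 95.09, so the triangle inequality fails.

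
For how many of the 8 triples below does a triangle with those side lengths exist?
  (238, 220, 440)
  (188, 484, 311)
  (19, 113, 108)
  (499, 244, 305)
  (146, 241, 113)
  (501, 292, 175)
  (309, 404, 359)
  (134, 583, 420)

(220,238,440): 220+238 > 440 → valid
(188,311,484): 188+311 > 484 → valid
(19,108,113): 19+108 > 113 → valid
(244,305,499): 244+305 > 499 → valid
(113,146,241): 113+146 > 241 → valid
(175,292,501): 175+292 ≤ 501 → not valid
(309,359,404): 309+359 > 404 → valid
(134,420,583): 134+420 ≤ 583 → not valid
6 of the 8 triples form a triangle.

6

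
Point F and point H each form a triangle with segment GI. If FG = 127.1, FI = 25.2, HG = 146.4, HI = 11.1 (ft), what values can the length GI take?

135.3 < GI < 152.3

From triangle FGI: |127.1 − 25.2| < GI < 127.1 + 25.2, i.e. 101.9 < GI < 152.3.
From triangle HGI: 135.3 < GI < 157.5.
Both must hold, so GI lies in the intersection.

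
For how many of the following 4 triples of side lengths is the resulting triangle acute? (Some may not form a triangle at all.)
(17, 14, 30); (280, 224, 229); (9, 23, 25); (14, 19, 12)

(17,14,30): 14²+17² = 485 < 900 = 30² → obtuse
(280,224,229): 224²+229² = 102617 > 78400 = 280² → acute
(9,23,25): 9²+23² = 610 < 625 = 25² → obtuse
(14,19,12): 12²+14² = 340 < 361 = 19² → obtuse
1 of the 4 is acute.

1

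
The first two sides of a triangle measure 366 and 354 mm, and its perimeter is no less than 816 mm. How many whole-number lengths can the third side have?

624

Triangle inequality: 12 < x < 720. Perimeter ≥ 816 gives x ≥ 816 − 366 − 354 = 96.
So 96 ≤ x < 720; integers 96 through 719: 624 values.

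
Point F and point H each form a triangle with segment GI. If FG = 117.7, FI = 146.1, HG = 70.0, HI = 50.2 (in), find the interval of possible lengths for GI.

28.4 < GI < 120.2

From triangle FGI: |117.7 − 146.1| < GI < 117.7 + 146.1, i.e. 28.4 < GI < 263.8.
From triangle HGI: 19.8 < GI < 120.2.
Both must hold, so GI lies in the intersection.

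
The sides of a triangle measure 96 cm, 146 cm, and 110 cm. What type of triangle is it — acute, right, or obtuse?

right

Compare the square of the longest side to the sum of squares of the other two: 96² + 110² = 21316 = 146².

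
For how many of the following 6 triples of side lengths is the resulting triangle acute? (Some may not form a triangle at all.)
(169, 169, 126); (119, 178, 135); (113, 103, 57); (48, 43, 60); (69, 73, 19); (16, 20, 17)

5

(169,169,126): 126²+169² = 44437 > 28561 = 169² → acute
(119,178,135): 119²+135² = 32386 > 31684 = 178² → acute
(113,103,57): 57²+103² = 13858 > 12769 = 113² → acute
(48,43,60): 43²+48² = 4153 > 3600 = 60² → acute
(69,73,19): 19²+69² = 5122 < 5329 = 73² → obtuse
(16,20,17): 16²+17² = 545 > 400 = 20² → acute
5 of the 6 are acute.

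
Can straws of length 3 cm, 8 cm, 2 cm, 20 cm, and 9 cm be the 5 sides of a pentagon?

Yes

A pentagon exists iff every side is shorter than the sum of the others — equivalently, the longest side is less than the sum of the rest.
Longest side 20 < 22 (sum of the remaining 4), so yes.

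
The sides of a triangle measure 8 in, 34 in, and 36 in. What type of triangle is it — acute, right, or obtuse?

obtuse

Compare the square of the longest side to the sum of squares of the other two: 8² + 34² = 1220 < 1296 = 36².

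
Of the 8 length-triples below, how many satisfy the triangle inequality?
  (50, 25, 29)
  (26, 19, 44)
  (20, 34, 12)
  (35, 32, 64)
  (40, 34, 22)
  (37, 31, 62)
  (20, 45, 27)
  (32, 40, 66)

(25,29,50): 25+29 > 50 → valid
(19,26,44): 19+26 > 44 → valid
(12,20,34): 12+20 ≤ 34 → not valid
(32,35,64): 32+35 > 64 → valid
(22,34,40): 22+34 > 40 → valid
(31,37,62): 31+37 > 62 → valid
(20,27,45): 20+27 > 45 → valid
(32,40,66): 32+40 > 66 → valid
7 of the 8 triples form a triangle.

7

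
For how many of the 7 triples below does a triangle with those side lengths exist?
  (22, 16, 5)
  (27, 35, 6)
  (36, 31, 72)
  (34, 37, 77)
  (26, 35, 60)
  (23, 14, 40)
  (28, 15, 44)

(5,16,22): 5+16 ≤ 22 → not valid
(6,27,35): 6+27 ≤ 35 → not valid
(31,36,72): 31+36 ≤ 72 → not valid
(34,37,77): 34+37 ≤ 77 → not valid
(26,35,60): 26+35 > 60 → valid
(14,23,40): 14+23 ≤ 40 → not valid
(15,28,44): 15+28 ≤ 44 → not valid
1 of the 7 triples forms a triangle.

1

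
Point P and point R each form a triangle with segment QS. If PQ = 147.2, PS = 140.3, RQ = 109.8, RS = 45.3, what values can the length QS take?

From triangle PQS: |147.2 − 140.3| < QS < 147.2 + 140.3, i.e. 6.9 < QS < 287.5.
From triangle RQS: 64.5 < QS < 155.1.
Both must hold, so QS lies in the intersection.

64.5 < QS < 155.1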